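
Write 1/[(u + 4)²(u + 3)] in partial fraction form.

Cover-up at u=-3: R = 1/(-3 + 4)² = 1. Cover-up at u=-4: Q = 1/(-4 + 3) = -1. Comparing u² coeff: P = -R = -1
Result: -1/(u + 4) - 1/(u + 4)² + 1/(u + 3)


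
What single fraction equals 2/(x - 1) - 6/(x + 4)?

Common denominator (x - 1)(x + 4). Numerator: 2(x + 4) - 6(x - 1) = (2x + 8) - (6x - 6) = -4x + 14
Result: (-4x + 14)/[(x - 1)(x + 4)]


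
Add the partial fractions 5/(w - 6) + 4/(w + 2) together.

Common denominator (w - 6)(w + 2). Numerator: 5(w + 2) + 4(w - 6) = (5w + 10) + (4w - 24) = 9w - 14
Result: (9w - 14)/[(w - 6)(w + 2)]


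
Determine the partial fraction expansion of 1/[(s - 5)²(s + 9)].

Cover-up at s=-9: γ = 1/(-9 - 5)² = 1/196. Cover-up at s=5: β = 1/(5 + 9) = 1/14. Comparing s² coeff: α = -γ = -1/196
Result: (-1/196)/(s - 5) + (1/14)/(s - 5)² + (1/196)/(s + 9)


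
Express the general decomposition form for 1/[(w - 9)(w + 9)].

Distinct linear factors: α/(w - 9) + β/(w + 9)


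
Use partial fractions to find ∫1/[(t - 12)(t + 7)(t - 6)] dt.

Cover-up: α = 1/114, β = 1/247, γ = -1/78. Decomposition: (1/114)/(t - 12) + (1/247)/(t + 7) - (1/78)/(t - 6). Integrate each term: (1/114) ln|(t - 12)| + (1/247) ln|(t + 7)| - (1/78) ln|(t - 6)| + C


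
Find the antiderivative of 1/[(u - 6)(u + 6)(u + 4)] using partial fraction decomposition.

Cover-up: A = 1/120, B = 1/24, C = -1/20. Decomposition: (1/120)/(u - 6) + (1/24)/(u + 6) - (1/20)/(u + 4). Integrate each term: (1/120) ln|(u - 6)| + (1/24) ln|(u + 6)| - (1/20) ln|(u + 4)| + C


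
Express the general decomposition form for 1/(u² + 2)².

Repeated quadratic factor: (Au + B)/(u² + 2) + (Cu + D)/(u² + 2)²


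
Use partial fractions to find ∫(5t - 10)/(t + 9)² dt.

Decompose: A = 5, B = 5·(-9) - 10 = -55, so (5t - 10)/(t + 9)² = 5/(t + 9) - 55/(t + 9)². Integrate: ∫ A/(t + 9) dt = 5 ln|(t + 9)|; ∫ B/(t + 9)² dt = 55/(t + 9). Sum: 5 ln|(t + 9)| + 55/(t + 9) + C


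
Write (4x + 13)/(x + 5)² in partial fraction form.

(4x + 13) = A(x + 5) + B. At x = -5: B = 4·(-5) + 13 = -7. Coeff of x: A = 4
Result: 4/(x + 5) - 7/(x + 5)²


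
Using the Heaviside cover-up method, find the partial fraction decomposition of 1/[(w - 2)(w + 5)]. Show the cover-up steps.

Cover (w - 2): set w=2, get A = 1/(2 + 5) = 1/7. Cover (w + 5): set w=-5, get B = 1/(-5 - 2) = -1/7.
Result: (1/7)/(w - 2) - (1/7)/(w + 5)


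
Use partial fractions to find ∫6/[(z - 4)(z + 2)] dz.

Decompose: 6/[(z - 4)(z + 2)] = 1/(z - 4) - 1/(z + 2). Integrate each term: ln|(z - 4)| - ln|(z + 2)| + C


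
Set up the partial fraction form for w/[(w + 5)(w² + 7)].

Linear + irreducible quadratic: α/(w + 5) + (βw + γ)/(w² + 7)


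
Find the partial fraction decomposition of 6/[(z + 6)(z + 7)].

6/(z + 6)(z + 7) = P/(z + 6) + Q/(z + 7). P = 6/(-6 + 7) = 6, Q = 6/(-7 + 6) = -6
Result: 6/(z + 6) - 6/(z + 7)


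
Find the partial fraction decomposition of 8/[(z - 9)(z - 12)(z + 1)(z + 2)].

Using Heaviside cover-up: (-4/165)/(z - 9) + (4/273)/(z - 12) + (4/65)/(z + 1) - (4/77)/(z + 2)


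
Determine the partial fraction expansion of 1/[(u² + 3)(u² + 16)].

Coefficient matching gives A = C = 0, B = 1/(16-3) = 1/13, D = -B = -1/13
Result: (1/13)/(u² + 3) - (1/13)/(u² + 16)


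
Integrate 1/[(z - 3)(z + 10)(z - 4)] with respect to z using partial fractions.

Cover-up: α = -1/13, β = 1/182, γ = 1/14. Decomposition: (-1/13)/(z - 3) + (1/182)/(z + 10) + (1/14)/(z - 4). Integrate each term: (-1/13) ln|(z - 3)| + (1/182) ln|(z + 10)| + (1/14) ln|(z - 4)| + C


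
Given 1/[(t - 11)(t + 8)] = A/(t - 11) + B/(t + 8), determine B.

Cover-up at t = -8: B = 1/(-8 - 11) = -1/19


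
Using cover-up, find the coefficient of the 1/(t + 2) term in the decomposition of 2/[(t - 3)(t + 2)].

Cover (t + 2), set t=-2: 2/((t - 3) at t=-2) = 2/(-5) = -2/5


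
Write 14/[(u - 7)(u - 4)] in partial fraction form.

14/(u - 7)(u - 4) = P/(u - 7) + Q/(u - 4). P = 14/(7 - 4) = 14/3, Q = 14/(4 - 7) = -14/3
Result: (14/3)/(u - 7) - (14/3)/(u - 4)


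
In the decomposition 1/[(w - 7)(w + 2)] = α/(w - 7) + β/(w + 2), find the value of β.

Cover-up at w = -2: β = 1/(-2 - 7) = -1/9


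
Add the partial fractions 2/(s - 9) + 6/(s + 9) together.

Common denominator (s - 9)(s + 9). Numerator: 2(s + 9) + 6(s - 9) = (2s + 18) + (6s - 54) = 8s - 36
Result: (8s - 36)/[(s - 9)(s + 9)]


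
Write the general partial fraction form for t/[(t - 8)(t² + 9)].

Linear + irreducible quadratic: A/(t - 8) + (Bt + C)/(t² + 9)


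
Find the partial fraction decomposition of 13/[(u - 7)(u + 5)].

13/(u - 7)(u + 5) = α/(u - 7) + β/(u + 5). α = 13/(7 + 5) = 13/12, β = 13/(-5 - 7) = -13/12
Result: (13/12)/(u - 7) - (13/12)/(u + 5)


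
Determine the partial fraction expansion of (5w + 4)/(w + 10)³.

(5w + 4) = α(w + 10)² + β(w + 10) + γ. At w = -10: γ = 5·(-10) + 4 = -46. Coefficients: α = 0, β = 5
Result: 5/(w + 10)² - 46/(w + 10)³


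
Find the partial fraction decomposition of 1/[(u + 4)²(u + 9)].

Cover-up at u=-9: γ = 1/(-9 + 4)² = 1/25. Cover-up at u=-4: β = 1/(-4 + 9) = 1/5. Comparing u² coeff: α = -γ = -1/25
Result: (-1/25)/(u + 4) + (1/5)/(u + 4)² + (1/25)/(u + 9)


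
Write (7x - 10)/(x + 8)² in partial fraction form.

(7x - 10) = α(x + 8) + β. At x = -8: β = 7·(-8) - 10 = -66. Coeff of x: α = 7
Result: 7/(x + 8) - 66/(x + 8)²


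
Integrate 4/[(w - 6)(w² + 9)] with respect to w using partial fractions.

Cover-up at w=6: P = 4/(6²+9) = 4/45. Coeff matching: Q = -4/45, R = -8/15. Decomposition: (4/45)/(w - 6) - ((4/45)w + 8/15)/(w² + 9). Integrate: linear → ln, quadratic → (1/2)ln + arctan: (4/45) ln|(w - 6)| - (2/45) ln(w² + 9) - (8/45) arctan(w/3) + C


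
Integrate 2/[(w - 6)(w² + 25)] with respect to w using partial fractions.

Cover-up at w=6: A = 2/(6²+25) = 2/61. Coeff matching: B = -2/61, C = -12/61. Decomposition: (2/61)/(w - 6) - ((2/61)w + 12/61)/(w² + 25). Integrate: linear → ln, quadratic → (1/2)ln + arctan: (2/61) ln|(w - 6)| - (1/61) ln(w² + 25) - (12/305) arctan(w/5) + C


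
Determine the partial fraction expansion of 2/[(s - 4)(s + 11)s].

Using cover-up method: P = 1/30, Q = 2/165, R = -1/22
Result: (1/30)/(s - 4) + (2/165)/(s + 11) - (1/22)/s


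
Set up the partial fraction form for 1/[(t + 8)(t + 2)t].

Three distinct linear factors: P/(t + 8) + Q/(t + 2) + R/t


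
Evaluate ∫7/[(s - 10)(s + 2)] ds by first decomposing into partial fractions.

Decompose: 7/[(s - 10)(s + 2)] = (7/12)/(s - 10) - (7/12)/(s + 2). Integrate each term: (7/12) ln|(s - 10)| - (7/12) ln|(s + 2)| + C


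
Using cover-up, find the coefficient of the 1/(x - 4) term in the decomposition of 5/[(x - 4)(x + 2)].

Cover (x - 4), set x=4: 5/((x + 2) at x=4) = 5/(6) = 5/6


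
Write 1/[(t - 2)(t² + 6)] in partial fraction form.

Cover-up at t = 2: A = 1/(2² + 6) = 1/10. Then B = -A = -1/10, C = -A·(0 + 2) = -1/5
Result: (1/10)/(t - 2) - ((1/10)t + 1/5)/(t² + 6)


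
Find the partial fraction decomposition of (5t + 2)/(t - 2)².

(5t + 2) = P(t - 2) + Q. At t = 2: Q = 5·2 + 2 = 12. Coeff of t: P = 5
Result: 5/(t - 2) + 12/(t - 2)²


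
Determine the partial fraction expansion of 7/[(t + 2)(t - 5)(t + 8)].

Using cover-up method: P = -1/6, Q = 1/13, R = 7/78
Result: (-1/6)/(t + 2) + (1/13)/(t - 5) + (7/78)/(t + 8)


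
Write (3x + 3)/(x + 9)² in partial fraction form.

(3x + 3) = A(x + 9) + B. At x = -9: B = 3·(-9) + 3 = -24. Coeff of x: A = 3
Result: 3/(x + 9) - 24/(x + 9)²


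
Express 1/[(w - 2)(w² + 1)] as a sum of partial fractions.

Cover-up at w = 2: α = 1/(2² + 1) = 1/5. Then β = -α = -1/5, γ = -α·(0 + 2) = -2/5
Result: (1/5)/(w - 2) - ((1/5)w + 2/5)/(w² + 1)


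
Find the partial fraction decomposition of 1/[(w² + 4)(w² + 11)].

Coefficient matching gives A = C = 0, B = 1/(11-4) = 1/7, D = -B = -1/7
Result: (1/7)/(w² + 4) - (1/7)/(w² + 11)


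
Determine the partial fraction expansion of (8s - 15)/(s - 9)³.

(8s - 15) = P(s - 9)² + Q(s - 9) + R. At s = 9: R = 8·9 - 15 = 57. Coefficients: P = 0, Q = 8
Result: 8/(s - 9)² + 57/(s - 9)³


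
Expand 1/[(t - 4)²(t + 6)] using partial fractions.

Cover-up at t=-6: C = 1/(-6 - 4)² = 1/100. Cover-up at t=4: B = 1/(4 + 6) = 1/10. Comparing t² coeff: A = -C = -1/100
Result: (-1/100)/(t - 4) + (1/10)/(t - 4)² + (1/100)/(t + 6)


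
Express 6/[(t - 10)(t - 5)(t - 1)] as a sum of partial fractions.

Using cover-up method: α = 2/15, β = -3/10, γ = 1/6
Result: (2/15)/(t - 10) - (3/10)/(t - 5) + (1/6)/(t - 1)


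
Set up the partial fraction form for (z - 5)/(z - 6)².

Repeated linear factor: A/(z - 6) + B/(z - 6)²


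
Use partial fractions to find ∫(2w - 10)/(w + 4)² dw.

Decompose: α = 2, β = 2·(-4) - 10 = -18, so (2w - 10)/(w + 4)² = 2/(w + 4) - 18/(w + 4)². Integrate: ∫ α/(w + 4) dw = 2 ln|(w + 4)|; ∫ β/(w + 4)² dw = 18/(w + 4). Sum: 2 ln|(w + 4)| + 18/(w + 4) + C


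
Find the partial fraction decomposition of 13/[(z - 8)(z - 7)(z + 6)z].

Using Heaviside cover-up: (13/112)/(z - 8) - (1/7)/(z - 7) - (1/84)/(z + 6) + (13/336)/z


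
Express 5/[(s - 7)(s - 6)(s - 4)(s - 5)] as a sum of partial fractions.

Using Heaviside cover-up: (5/6)/(s - 7) - (5/2)/(s - 6) - (5/6)/(s - 4) + (5/2)/(s - 5)


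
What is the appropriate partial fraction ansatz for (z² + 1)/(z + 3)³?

Repeated linear factor (power 3): A/(z + 3) + B/(z + 3)² + C/(z + 3)³


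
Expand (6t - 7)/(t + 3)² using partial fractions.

(6t - 7) = A(t + 3) + B. At t = -3: B = 6·(-3) - 7 = -25. Coeff of t: A = 6
Result: 6/(t + 3) - 25/(t + 3)²


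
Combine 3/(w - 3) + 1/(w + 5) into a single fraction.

Common denominator (w - 3)(w + 5). Numerator: 3(w + 5) + 1(w - 3) = (3w + 15) + (w - 3) = 4w + 12
Result: (4w + 12)/[(w - 3)(w + 5)]


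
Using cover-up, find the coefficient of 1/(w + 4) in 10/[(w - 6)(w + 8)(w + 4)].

Cover (w + 4), set w=-4: 10/[(-4 - 6)(-4 + 8)] = -1/4


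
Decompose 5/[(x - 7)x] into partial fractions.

5/(x - 7)x = P/(x - 7) + Q/x. P = 5/(7 - 0) = 5/7, Q = 5/(0 - 7) = -5/7
Result: (5/7)/(x - 7) - (5/7)/x


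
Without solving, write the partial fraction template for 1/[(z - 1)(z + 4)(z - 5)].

Three distinct linear factors: P/(z - 1) + Q/(z + 4) + R/(z - 5)


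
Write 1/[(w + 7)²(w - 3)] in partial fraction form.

Cover-up at w=3: R = 1/(3 + 7)² = 1/100. Cover-up at w=-7: Q = 1/(-7 - 3) = -1/10. Comparing w² coeff: P = -R = -1/100
Result: (-1/100)/(w + 7) - (1/10)/(w + 7)² + (1/100)/(w - 3)


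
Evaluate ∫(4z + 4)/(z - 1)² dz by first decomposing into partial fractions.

Decompose: A = 4, B = 4·1 + 4 = 8, so (4z + 4)/(z - 1)² = 4/(z - 1) + 8/(z - 1)². Integrate: ∫ A/(z - 1) dz = 4 ln|(z - 1)|; ∫ B/(z - 1)² dz = -8/(z - 1). Sum: 4 ln|(z - 1)| - 8/(z - 1) + C


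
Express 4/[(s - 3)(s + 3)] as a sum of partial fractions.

4/(s - 3)(s + 3) = α/(s - 3) + β/(s + 3). α = 4/(3 + 3) = 2/3, β = 4/(-3 - 3) = -2/3
Result: (2/3)/(s - 3) - (2/3)/(s + 3)


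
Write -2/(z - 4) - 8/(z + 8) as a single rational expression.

Common denominator (z - 4)(z + 8). Numerator: -2(z + 8) - 8(z - 4) = (-2z - 16) - (8z - 32) = -10z + 16
Result: (-10z + 16)/[(z - 4)(z + 8)]


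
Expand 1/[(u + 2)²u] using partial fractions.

Cover-up at u=0: γ = 1/(0 + 2)² = 1/4. Cover-up at u=-2: β = 1/(-2 - 0) = -1/2. Comparing u² coeff: α = -γ = -1/4
Result: (-1/4)/(u + 2) - (1/2)/(u + 2)² + (1/4)/u


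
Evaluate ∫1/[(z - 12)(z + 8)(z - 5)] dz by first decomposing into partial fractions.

Cover-up: A = 1/140, B = 1/260, C = -1/91. Decomposition: (1/140)/(z - 12) + (1/260)/(z + 8) - (1/91)/(z - 5). Integrate each term: (1/140) ln|(z - 12)| + (1/260) ln|(z + 8)| - (1/91) ln|(z - 5)| + C


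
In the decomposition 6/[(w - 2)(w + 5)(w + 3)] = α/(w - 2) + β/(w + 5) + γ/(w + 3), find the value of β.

Cover-up at w = -5: β = 6/[(-5 - 2)(-5 + 3)] = 6/[(-7)(-2)] = 6/14 = 3/7


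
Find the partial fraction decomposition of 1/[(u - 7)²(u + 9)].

Cover-up at u=-9: R = 1/(-9 - 7)² = 1/256. Cover-up at u=7: Q = 1/(7 + 9) = 1/16. Comparing u² coeff: P = -R = -1/256
Result: (-1/256)/(u - 7) + (1/16)/(u - 7)² + (1/256)/(u + 9)


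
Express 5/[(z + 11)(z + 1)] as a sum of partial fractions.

5/(z + 11)(z + 1) = A/(z + 11) + B/(z + 1). A = 5/(-11 + 1) = -1/2, B = 5/(-1 + 11) = 1/2
Result: (-1/2)/(z + 11) + (1/2)/(z + 1)


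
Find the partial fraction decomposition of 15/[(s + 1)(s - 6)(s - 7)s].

Using Heaviside cover-up: (-15/56)/(s + 1) - (5/14)/(s - 6) + (15/56)/(s - 7) + (5/14)/s


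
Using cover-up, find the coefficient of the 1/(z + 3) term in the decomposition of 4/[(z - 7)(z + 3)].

Cover (z + 3), set z=-3: 4/((z - 7) at z=-3) = 4/(-10) = -2/5


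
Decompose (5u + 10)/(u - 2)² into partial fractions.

(5u + 10) = α(u - 2) + β. At u = 2: β = 5·2 + 10 = 20. Coeff of u: α = 5
Result: 5/(u - 2) + 20/(u - 2)²


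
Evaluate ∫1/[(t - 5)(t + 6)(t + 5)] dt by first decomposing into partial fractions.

Cover-up: A = 1/110, B = 1/11, C = -1/10. Decomposition: (1/110)/(t - 5) + (1/11)/(t + 6) - (1/10)/(t + 5). Integrate each term: (1/110) ln|(t - 5)| + (1/11) ln|(t + 6)| - (1/10) ln|(t + 5)| + C


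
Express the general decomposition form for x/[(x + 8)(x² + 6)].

Linear + irreducible quadratic: A/(x + 8) + (Bx + C)/(x² + 6)


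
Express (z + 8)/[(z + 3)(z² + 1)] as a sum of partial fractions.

At z=-3: α = (1·(-3) + 8)/((-3)² + 1) = 1/2. β = -α = -1/2, γ = 1 - (-3)·α = 5/2
Result: (1/2)/(z + 3) - ((1/2)z - 5/2)/(z² + 1)


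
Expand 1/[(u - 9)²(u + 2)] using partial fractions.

Cover-up at u=-2: γ = 1/(-2 - 9)² = 1/121. Cover-up at u=9: β = 1/(9 + 2) = 1/11. Comparing u² coeff: α = -γ = -1/121
Result: (-1/121)/(u - 9) + (1/11)/(u - 9)² + (1/121)/(u + 2)


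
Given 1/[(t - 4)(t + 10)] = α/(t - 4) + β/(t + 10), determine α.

Cover-up at t = 4: α = 1/(4 + 10) = 1/14


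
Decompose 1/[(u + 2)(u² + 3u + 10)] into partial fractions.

Cover-up at u = -2: α = 1/((-2)² + 3·(-2) + 10) = 1/8. Then β = -α = -1/8, γ = -α·(3 - 2) = -1/8
Result: (1/8)/(u + 2) - ((1/8)u + 1/8)/(u² + 3u + 10)


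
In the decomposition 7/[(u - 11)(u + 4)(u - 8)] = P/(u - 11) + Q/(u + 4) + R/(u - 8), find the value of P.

Cover-up at u = 11: P = 7/[(11 + 4)(11 - 8)] = 7/[(15)(3)] = 7/45


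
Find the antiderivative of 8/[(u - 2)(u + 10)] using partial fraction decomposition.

Decompose: 8/[(u - 2)(u + 10)] = (2/3)/(u - 2) - (2/3)/(u + 10). Integrate each term: (2/3) ln|(u - 2)| - (2/3) ln|(u + 10)| + C


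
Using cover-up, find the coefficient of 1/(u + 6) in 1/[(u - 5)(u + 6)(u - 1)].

Cover (u + 6), set u=-6: 1/[(-6 - 5)(-6 - 1)] = 1/77


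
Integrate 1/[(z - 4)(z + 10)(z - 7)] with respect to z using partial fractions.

Cover-up: P = -1/42, Q = 1/238, R = 1/51. Decomposition: (-1/42)/(z - 4) + (1/238)/(z + 10) + (1/51)/(z - 7). Integrate each term: (-1/42) ln|(z - 4)| + (1/238) ln|(z + 10)| + (1/51) ln|(z - 7)| + C


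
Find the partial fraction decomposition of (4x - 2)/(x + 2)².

(4x - 2) = α(x + 2) + β. At x = -2: β = 4·(-2) - 2 = -10. Coeff of x: α = 4
Result: 4/(x + 2) - 10/(x + 2)²


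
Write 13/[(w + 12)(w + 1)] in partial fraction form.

13/(w + 12)(w + 1) = A/(w + 12) + B/(w + 1). A = 13/(-12 + 1) = -13/11, B = 13/(-1 + 12) = 13/11
Result: (-13/11)/(w + 12) + (13/11)/(w + 1)


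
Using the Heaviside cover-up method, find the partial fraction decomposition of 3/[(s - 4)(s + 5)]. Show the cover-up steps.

Cover (s - 4): set s=4, get A = 3/(4 + 5) = 1/3. Cover (s + 5): set s=-5, get B = 3/(-5 - 4) = -1/3.
Result: (1/3)/(s - 4) - (1/3)/(s + 5)


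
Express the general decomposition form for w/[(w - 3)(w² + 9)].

Linear + irreducible quadratic: P/(w - 3) + (Qw + R)/(w² + 9)


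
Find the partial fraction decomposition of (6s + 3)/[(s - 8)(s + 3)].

At s=8: P = (6·8 + 3)/(8 + 3) = 51/11. At s=-3: Q = (6·(-3) + 3)/(-3 - 8) = 15/11
Result: (51/11)/(s - 8) + (15/11)/(s + 3)


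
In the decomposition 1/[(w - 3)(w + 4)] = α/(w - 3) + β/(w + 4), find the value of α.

Cover-up at w = 3: α = 1/(3 + 4) = 1/7


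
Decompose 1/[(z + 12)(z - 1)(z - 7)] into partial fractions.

Using cover-up method: α = 1/247, β = -1/78, γ = 1/114
Result: (1/247)/(z + 12) - (1/78)/(z - 1) + (1/114)/(z - 7)


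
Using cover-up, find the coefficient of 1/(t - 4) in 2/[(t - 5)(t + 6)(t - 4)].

Cover (t - 4), set t=4: 2/[(4 - 5)(4 + 6)] = -1/5


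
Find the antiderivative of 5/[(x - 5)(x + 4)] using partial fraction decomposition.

Decompose: 5/[(x - 5)(x + 4)] = (5/9)/(x - 5) - (5/9)/(x + 4). Integrate each term: (5/9) ln|(x - 5)| - (5/9) ln|(x + 4)| + C


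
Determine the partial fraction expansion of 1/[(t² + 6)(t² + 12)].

Coefficient matching gives A = C = 0, B = 1/(12-6) = 1/6, D = -B = -1/6
Result: (1/6)/(t² + 6) - (1/6)/(t² + 12)


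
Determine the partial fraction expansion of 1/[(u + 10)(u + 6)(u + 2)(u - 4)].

Using Heaviside cover-up: (-1/448)/(u + 10) + (1/160)/(u + 6) - (1/192)/(u + 2) + (1/840)/(u - 4)


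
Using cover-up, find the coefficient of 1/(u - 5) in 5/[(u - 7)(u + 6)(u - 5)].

Cover (u - 5), set u=5: 5/[(5 - 7)(5 + 6)] = -5/22


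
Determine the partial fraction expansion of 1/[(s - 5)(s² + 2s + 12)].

Cover-up at s = 5: α = 1/(5² + 2·5 + 12) = 1/47. Then β = -α = -1/47, γ = -α·(2 + 5) = -7/47
Result: (1/47)/(s - 5) - ((1/47)s + 7/47)/(s² + 2s + 12)


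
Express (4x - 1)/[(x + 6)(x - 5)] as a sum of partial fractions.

At x=-6: A = (4·(-6) - 1)/(-6 - 5) = 25/11. At x=5: B = (4·5 - 1)/(5 + 6) = 19/11
Result: (25/11)/(x + 6) + (19/11)/(x - 5)


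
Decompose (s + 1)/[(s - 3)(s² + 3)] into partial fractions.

At s=3: α = (1·3 + 1)/(3² + 3) = 1/3. β = -α = -1/3, γ = 1 - 3·α = 0
Result: (1/3)/(s - 3) - ((1/3)s)/(s² + 3)


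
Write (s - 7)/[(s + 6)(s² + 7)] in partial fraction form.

At s=-6: A = (1·(-6) - 7)/((-6)² + 7) = -13/43. B = -A = 13/43, C = 1 - (-6)·A = -35/43
Result: (-13/43)/(s + 6) + ((13/43)s - 35/43)/(s² + 7)


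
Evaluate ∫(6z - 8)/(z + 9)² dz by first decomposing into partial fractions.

Decompose: A = 6, B = 6·(-9) - 8 = -62, so (6z - 8)/(z + 9)² = 6/(z + 9) - 62/(z + 9)². Integrate: ∫ A/(z + 9) dz = 6 ln|(z + 9)|; ∫ B/(z + 9)² dz = 62/(z + 9). Sum: 6 ln|(z + 9)| + 62/(z + 9) + C


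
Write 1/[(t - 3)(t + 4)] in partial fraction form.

1/(t - 3)(t + 4) = A/(t - 3) + B/(t + 4). A = 1/(3 + 4) = 1/7, B = 1/(-4 - 3) = -1/7
Result: (1/7)/(t - 3) - (1/7)/(t + 4)


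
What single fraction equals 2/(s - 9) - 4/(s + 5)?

Common denominator (s - 9)(s + 5). Numerator: 2(s + 5) - 4(s - 9) = (2s + 10) - (4s - 36) = -2s + 46
Result: (-2s + 46)/[(s - 9)(s + 5)]


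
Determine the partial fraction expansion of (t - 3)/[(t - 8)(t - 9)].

At t=8: α = (1·8 - 3)/(8 - 9) = -5. At t=9: β = (1·9 - 3)/(9 - 8) = 6
Result: -5/(t - 8) + 6/(t - 9)


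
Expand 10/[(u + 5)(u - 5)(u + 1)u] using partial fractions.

Using Heaviside cover-up: (-1/20)/(u + 5) + (1/30)/(u - 5) + (5/12)/(u + 1) - (2/5)/u


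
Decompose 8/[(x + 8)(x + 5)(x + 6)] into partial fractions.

Using cover-up method: A = 4/3, B = 8/3, C = -4
Result: (4/3)/(x + 8) + (8/3)/(x + 5) - 4/(x + 6)


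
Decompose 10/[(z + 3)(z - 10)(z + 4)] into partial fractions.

Using cover-up method: α = -10/13, β = 5/91, γ = 5/7
Result: (-10/13)/(z + 3) + (5/91)/(z - 10) + (5/7)/(z + 4)


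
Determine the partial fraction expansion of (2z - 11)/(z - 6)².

(2z - 11) = α(z - 6) + β. At z = 6: β = 2·6 - 11 = 1. Coeff of z: α = 2
Result: 2/(z - 6) + 1/(z - 6)²


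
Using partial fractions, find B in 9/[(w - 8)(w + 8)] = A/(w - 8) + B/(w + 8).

Cover-up at w = -8: B = 9/(-8 - 8) = -9/16


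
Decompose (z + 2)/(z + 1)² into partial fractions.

(z + 2) = A(z + 1) + B. At z = -1: B = 1·(-1) + 2 = 1. Coeff of z: A = 1
Result: 1/(z + 1) + 1/(z + 1)²


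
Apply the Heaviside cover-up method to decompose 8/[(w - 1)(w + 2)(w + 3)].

Cover (w - 1), w=1: A = 8/[(1 + 2)(1 + 3)] = 2/3. Cover (w + 2), w=-2: B = 8/[(-2 - 1)(-2 + 3)] = -8/3. Cover (w + 3), w=-3: C = 8/[(-3 - 1)(-3 + 2)] = 2.
Result: (2/3)/(w - 1) - (8/3)/(w + 2) + 2/(w + 3)


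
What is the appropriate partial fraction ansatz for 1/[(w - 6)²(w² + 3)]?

Repeated linear + quadratic: A/(w - 6) + B/(w - 6)² + (Cw + D)/(w² + 3)


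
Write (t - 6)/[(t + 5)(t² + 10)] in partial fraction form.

At t=-5: P = (1·(-5) - 6)/((-5)² + 10) = -11/35. Q = -P = 11/35, R = 1 - (-5)·P = -4/7
Result: (-11/35)/(t + 5) + ((11/35)t - 4/7)/(t² + 10)


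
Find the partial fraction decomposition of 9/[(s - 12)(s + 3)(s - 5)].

Using cover-up method: A = 3/35, B = 3/40, C = -9/56
Result: (3/35)/(s - 12) + (3/40)/(s + 3) - (9/56)/(s - 5)


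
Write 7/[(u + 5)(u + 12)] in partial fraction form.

7/(u + 5)(u + 12) = P/(u + 5) + Q/(u + 12). P = 7/(-5 + 12) = 1, Q = 7/(-12 + 5) = -1
Result: 1/(u + 5) - 1/(u + 12)


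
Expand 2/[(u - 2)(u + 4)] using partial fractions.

2/(u - 2)(u + 4) = α/(u - 2) + β/(u + 4). α = 2/(2 + 4) = 1/3, β = 2/(-4 - 2) = -1/3
Result: (1/3)/(u - 2) - (1/3)/(u + 4)


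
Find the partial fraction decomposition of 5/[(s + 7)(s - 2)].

5/(s + 7)(s - 2) = α/(s + 7) + β/(s - 2). α = 5/(-7 - 2) = -5/9, β = 5/(2 + 7) = 5/9
Result: (-5/9)/(s + 7) + (5/9)/(s - 2)


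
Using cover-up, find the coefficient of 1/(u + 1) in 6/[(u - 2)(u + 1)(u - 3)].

Cover (u + 1), set u=-1: 6/[(-1 - 2)(-1 - 3)] = 1/2


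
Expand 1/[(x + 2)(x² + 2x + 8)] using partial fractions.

Cover-up at x = -2: A = 1/((-2)² + 2·(-2) + 8) = 1/8. Then B = -A = -1/8, C = -A·(2 - 2) = 0
Result: (1/8)/(x + 2) - ((1/8)x)/(x² + 2x + 8)


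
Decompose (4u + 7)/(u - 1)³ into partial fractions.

(4u + 7) = A(u - 1)² + B(u - 1) + C. At u = 1: C = 4·1 + 7 = 11. Coefficients: A = 0, B = 4
Result: 4/(u - 1)² + 11/(u - 1)³


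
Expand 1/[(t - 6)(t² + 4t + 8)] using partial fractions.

Cover-up at t = 6: A = 1/(6² + 4·6 + 8) = 1/68. Then B = -A = -1/68, C = -A·(4 + 6) = -5/34
Result: (1/68)/(t - 6) - ((1/68)t + 5/34)/(t² + 4t + 8)


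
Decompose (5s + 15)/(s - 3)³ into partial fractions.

(5s + 15) = α(s - 3)² + β(s - 3) + γ. At s = 3: γ = 5·3 + 15 = 30. Coefficients: α = 0, β = 5
Result: 5/(s - 3)² + 30/(s - 3)³


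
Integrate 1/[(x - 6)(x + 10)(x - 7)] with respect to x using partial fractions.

Cover-up: A = -1/16, B = 1/272, C = 1/17. Decomposition: (-1/16)/(x - 6) + (1/272)/(x + 10) + (1/17)/(x - 7). Integrate each term: (-1/16) ln|(x - 6)| + (1/272) ln|(x + 10)| + (1/17) ln|(x - 7)| + C


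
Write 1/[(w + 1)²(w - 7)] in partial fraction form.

Cover-up at w=7: γ = 1/(7 + 1)² = 1/64. Cover-up at w=-1: β = 1/(-1 - 7) = -1/8. Comparing w² coeff: α = -γ = -1/64
Result: (-1/64)/(w + 1) - (1/8)/(w + 1)² + (1/64)/(w - 7)


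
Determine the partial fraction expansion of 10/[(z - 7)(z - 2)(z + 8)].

Using cover-up method: A = 2/15, B = -1/5, C = 1/15
Result: (2/15)/(z - 7) - (1/5)/(z - 2) + (1/15)/(z + 8)


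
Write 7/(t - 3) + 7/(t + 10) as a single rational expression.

Common denominator (t - 3)(t + 10). Numerator: 7(t + 10) + 7(t - 3) = (7t + 70) + (7t - 21) = 14t + 49
Result: (14t + 49)/[(t - 3)(t + 10)]


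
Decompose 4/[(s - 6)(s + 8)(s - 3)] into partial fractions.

Using cover-up method: α = 2/21, β = 2/77, γ = -4/33
Result: (2/21)/(s - 6) + (2/77)/(s + 8) - (4/33)/(s - 3)


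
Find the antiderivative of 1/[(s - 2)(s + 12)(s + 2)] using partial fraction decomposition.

Cover-up: α = 1/56, β = 1/140, γ = -1/40. Decomposition: (1/56)/(s - 2) + (1/140)/(s + 12) - (1/40)/(s + 2). Integrate each term: (1/56) ln|(s - 2)| + (1/140) ln|(s + 12)| - (1/40) ln|(s + 2)| + C


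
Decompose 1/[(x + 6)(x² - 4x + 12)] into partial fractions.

Cover-up at x = -6: P = 1/((-6)² - 4·(-6) + 12) = 1/72. Then Q = -P = -1/72, R = -P·(-4 - 6) = 5/36
Result: (1/72)/(x + 6) - ((1/72)x - 5/36)/(x² - 4x + 12)


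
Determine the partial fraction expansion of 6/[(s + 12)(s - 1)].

6/(s + 12)(s - 1) = A/(s + 12) + B/(s - 1). A = 6/(-12 - 1) = -6/13, B = 6/(1 + 12) = 6/13
Result: (-6/13)/(s + 12) + (6/13)/(s - 1)


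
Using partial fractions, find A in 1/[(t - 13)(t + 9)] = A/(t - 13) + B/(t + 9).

Cover-up at t = 13: A = 1/(13 + 9) = 1/22


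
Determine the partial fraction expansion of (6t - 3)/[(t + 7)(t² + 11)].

At t=-7: P = (6·(-7) - 3)/((-7)² + 11) = -3/4. Q = -P = 3/4, R = 6 - (-7)·P = 3/4
Result: (-3/4)/(t + 7) + ((3/4)t + 3/4)/(t² + 11)


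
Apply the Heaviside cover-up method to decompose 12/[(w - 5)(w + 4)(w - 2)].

Cover (w - 5), w=5: A = 12/[(5 + 4)(5 - 2)] = 4/9. Cover (w + 4), w=-4: B = 12/[(-4 - 5)(-4 - 2)] = 2/9. Cover (w - 2), w=2: C = 12/[(2 - 5)(2 + 4)] = -2/3.
Result: (4/9)/(w - 5) + (2/9)/(w + 4) - (2/3)/(w - 2)


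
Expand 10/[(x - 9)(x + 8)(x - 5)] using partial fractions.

Using cover-up method: P = 5/34, Q = 10/221, R = -5/26
Result: (5/34)/(x - 9) + (10/221)/(x + 8) - (5/26)/(x - 5)


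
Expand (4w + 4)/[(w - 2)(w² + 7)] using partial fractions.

At w=2: A = (4·2 + 4)/(2² + 7) = 12/11. B = -A = -12/11, C = 4 - 2·A = 20/11
Result: (12/11)/(w - 2) - ((12/11)w - 20/11)/(w² + 7)


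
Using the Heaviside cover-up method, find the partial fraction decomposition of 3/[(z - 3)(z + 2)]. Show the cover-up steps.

Cover (z - 3): set z=3, get α = 3/(3 + 2) = 3/5. Cover (z + 2): set z=-2, get β = 3/(-2 - 3) = -3/5.
Result: (3/5)/(z - 3) - (3/5)/(z + 2)


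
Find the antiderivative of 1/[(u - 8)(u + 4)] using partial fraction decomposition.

Decompose: 1/[(u - 8)(u + 4)] = (1/12)/(u - 8) - (1/12)/(u + 4). Integrate each term: (1/12) ln|(u - 8)| - (1/12) ln|(u + 4)| + C


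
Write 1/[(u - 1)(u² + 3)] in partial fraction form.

Cover-up at u = 1: A = 1/(1² + 3) = 1/4. Then B = -A = -1/4, C = -A·(0 + 1) = -1/4
Result: (1/4)/(u - 1) - ((1/4)u + 1/4)/(u² + 3)


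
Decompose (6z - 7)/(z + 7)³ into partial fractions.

(6z - 7) = α(z + 7)² + β(z + 7) + γ. At z = -7: γ = 6·(-7) - 7 = -49. Coefficients: α = 0, β = 6
Result: 6/(z + 7)² - 49/(z + 7)³


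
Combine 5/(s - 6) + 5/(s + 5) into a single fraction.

Common denominator (s - 6)(s + 5). Numerator: 5(s + 5) + 5(s - 6) = (5s + 25) + (5s - 30) = 10s - 5
Result: (10s - 5)/[(s - 6)(s + 5)]


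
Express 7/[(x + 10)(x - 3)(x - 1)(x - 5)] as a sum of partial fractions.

Using Heaviside cover-up: (-7/2145)/(x + 10) - (7/52)/(x - 3) + (7/88)/(x - 1) + (7/120)/(x - 5)


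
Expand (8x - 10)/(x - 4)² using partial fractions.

(8x - 10) = α(x - 4) + β. At x = 4: β = 8·4 - 10 = 22. Coeff of x: α = 8
Result: 8/(x - 4) + 22/(x - 4)²


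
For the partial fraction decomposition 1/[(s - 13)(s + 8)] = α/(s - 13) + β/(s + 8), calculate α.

Cover-up at s = 13: α = 1/(13 + 8) = 1/21


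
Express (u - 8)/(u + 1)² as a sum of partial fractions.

(u - 8) = A(u + 1) + B. At u = -1: B = 1·(-1) - 8 = -9. Coeff of u: A = 1
Result: 1/(u + 1) - 9/(u + 1)²


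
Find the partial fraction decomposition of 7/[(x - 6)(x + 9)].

7/(x - 6)(x + 9) = P/(x - 6) + Q/(x + 9). P = 7/(6 + 9) = 7/15, Q = 7/(-9 - 6) = -7/15
Result: (7/15)/(x - 6) - (7/15)/(x + 9)


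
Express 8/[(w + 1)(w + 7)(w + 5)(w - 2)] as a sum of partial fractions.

Using Heaviside cover-up: (-1/9)/(w + 1) - (2/27)/(w + 7) + (1/7)/(w + 5) + (8/189)/(w - 2)


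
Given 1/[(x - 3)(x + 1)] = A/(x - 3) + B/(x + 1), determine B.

Cover-up at x = -1: B = 1/(-1 - 3) = -1/4


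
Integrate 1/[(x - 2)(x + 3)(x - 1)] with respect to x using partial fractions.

Cover-up: P = 1/5, Q = 1/20, R = -1/4. Decomposition: (1/5)/(x - 2) + (1/20)/(x + 3) - (1/4)/(x - 1). Integrate each term: (1/5) ln|(x - 2)| + (1/20) ln|(x + 3)| - (1/4) ln|(x - 1)| + C


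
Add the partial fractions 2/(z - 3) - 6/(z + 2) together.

Common denominator (z - 3)(z + 2). Numerator: 2(z + 2) - 6(z - 3) = (2z + 4) - (6z - 18) = -4z + 22
Result: (-4z + 22)/[(z - 3)(z + 2)]


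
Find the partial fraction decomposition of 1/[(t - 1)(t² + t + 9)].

Cover-up at t = 1: A = 1/(1² + 1·1 + 9) = 1/11. Then B = -A = -1/11, C = -A·(1 + 1) = -2/11
Result: (1/11)/(t - 1) - ((1/11)t + 2/11)/(t² + t + 9)


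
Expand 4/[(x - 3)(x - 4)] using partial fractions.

4/(x - 3)(x - 4) = A/(x - 3) + B/(x - 4). A = 4/(3 - 4) = -4, B = 4/(4 - 3) = 4
Result: -4/(x - 3) + 4/(x - 4)


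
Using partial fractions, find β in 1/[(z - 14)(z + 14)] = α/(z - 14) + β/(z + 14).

Cover-up at z = -14: β = 1/(-14 - 14) = -1/28


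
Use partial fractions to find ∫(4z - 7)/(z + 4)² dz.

Decompose: A = 4, B = 4·(-4) - 7 = -23, so (4z - 7)/(z + 4)² = 4/(z + 4) - 23/(z + 4)². Integrate: ∫ A/(z + 4) dz = 4 ln|(z + 4)|; ∫ B/(z + 4)² dz = 23/(z + 4). Sum: 4 ln|(z + 4)| + 23/(z + 4) + C


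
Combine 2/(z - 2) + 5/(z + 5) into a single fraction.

Common denominator (z - 2)(z + 5). Numerator: 2(z + 5) + 5(z - 2) = (2z + 10) + (5z - 10) = 7z
Result: (7z)/[(z - 2)(z + 5)]


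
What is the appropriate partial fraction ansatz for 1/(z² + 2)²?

Repeated quadratic factor: (αz + β)/(z² + 2) + (γz + δ)/(z² + 2)²


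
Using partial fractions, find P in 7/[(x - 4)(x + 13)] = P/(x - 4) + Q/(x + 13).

Cover-up at x = 4: P = 7/(4 + 13) = 7/17


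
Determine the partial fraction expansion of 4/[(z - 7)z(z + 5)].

Using cover-up method: A = 1/21, B = -4/35, C = 1/15
Result: (1/21)/(z - 7) - (4/35)/z + (1/15)/(z + 5)


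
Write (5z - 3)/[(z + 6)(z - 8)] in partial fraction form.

At z=-6: P = (5·(-6) - 3)/(-6 - 8) = 33/14. At z=8: Q = (5·8 - 3)/(8 + 6) = 37/14
Result: (33/14)/(z + 6) + (37/14)/(z - 8)


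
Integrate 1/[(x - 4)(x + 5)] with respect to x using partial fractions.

Decompose: 1/[(x - 4)(x + 5)] = (1/9)/(x - 4) - (1/9)/(x + 5). Integrate each term: (1/9) ln|(x - 4)| - (1/9) ln|(x + 5)| + C


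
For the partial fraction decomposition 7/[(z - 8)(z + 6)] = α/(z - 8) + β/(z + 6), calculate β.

Cover-up at z = -6: β = 7/(-6 - 8) = -7/14 = -1/2


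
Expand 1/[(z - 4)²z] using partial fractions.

Cover-up at z=0: C = 1/(0 - 4)² = 1/16. Cover-up at z=4: B = 1/(4 - 0) = 1/4. Comparing z² coeff: A = -C = -1/16
Result: (-1/16)/(z - 4) + (1/4)/(z - 4)² + (1/16)/z


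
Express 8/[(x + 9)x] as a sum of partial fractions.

8/(x + 9)x = P/(x + 9) + Q/x. P = 8/(-9 - 0) = -8/9, Q = 8/(0 + 9) = 8/9
Result: (-8/9)/(x + 9) + (8/9)/x


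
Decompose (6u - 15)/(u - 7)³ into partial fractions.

(6u - 15) = A(u - 7)² + B(u - 7) + C. At u = 7: C = 6·7 - 15 = 27. Coefficients: A = 0, B = 6
Result: 6/(u - 7)² + 27/(u - 7)³


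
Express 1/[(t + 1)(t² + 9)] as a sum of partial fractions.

Cover-up at t = -1: α = 1/((-1)² + 9) = 1/10. Then β = -α = -1/10, γ = -α·(0 - 1) = 1/10
Result: (1/10)/(t + 1) - ((1/10)t - 1/10)/(t² + 9)


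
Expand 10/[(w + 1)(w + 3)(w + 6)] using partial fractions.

Using cover-up method: α = 1, β = -5/3, γ = 2/3
Result: 1/(w + 1) - (5/3)/(w + 3) + (2/3)/(w + 6)


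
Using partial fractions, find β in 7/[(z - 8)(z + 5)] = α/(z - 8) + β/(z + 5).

Cover-up at z = -5: β = 7/(-5 - 8) = -7/13


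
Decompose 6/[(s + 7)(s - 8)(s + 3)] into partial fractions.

Using cover-up method: α = 1/10, β = 2/55, γ = -3/22
Result: (1/10)/(s + 7) + (2/55)/(s - 8) - (3/22)/(s + 3)


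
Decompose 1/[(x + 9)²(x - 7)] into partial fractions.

Cover-up at x=7: R = 1/(7 + 9)² = 1/256. Cover-up at x=-9: Q = 1/(-9 - 7) = -1/16. Comparing x² coeff: P = -R = -1/256
Result: (-1/256)/(x + 9) - (1/16)/(x + 9)² + (1/256)/(x - 7)


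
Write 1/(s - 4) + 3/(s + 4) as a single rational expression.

Common denominator (s - 4)(s + 4). Numerator: 1(s + 4) + 3(s - 4) = (s + 4) + (3s - 12) = 4s - 8
Result: (4s - 8)/[(s - 4)(s + 4)]


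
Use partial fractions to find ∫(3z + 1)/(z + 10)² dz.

Decompose: α = 3, β = 3·(-10) + 1 = -29, so (3z + 1)/(z + 10)² = 3/(z + 10) - 29/(z + 10)². Integrate: ∫ α/(z + 10) dz = 3 ln|(z + 10)|; ∫ β/(z + 10)² dz = 29/(z + 10). Sum: 3 ln|(z + 10)| + 29/(z + 10) + C


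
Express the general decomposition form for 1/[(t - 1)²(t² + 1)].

Repeated linear + quadratic: α/(t - 1) + β/(t - 1)² + (γt + δ)/(t² + 1)


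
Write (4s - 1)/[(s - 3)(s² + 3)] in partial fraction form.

At s=3: α = (4·3 - 1)/(3² + 3) = 11/12. β = -α = -11/12, γ = 4 - 3·α = 5/4
Result: (11/12)/(s - 3) - ((11/12)s - 5/4)/(s² + 3)


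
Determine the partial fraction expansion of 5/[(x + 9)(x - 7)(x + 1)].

Using cover-up method: A = 5/128, B = 5/128, C = -5/64
Result: (5/128)/(x + 9) + (5/128)/(x - 7) - (5/64)/(x + 1)


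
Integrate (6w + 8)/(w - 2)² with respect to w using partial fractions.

Decompose: α = 6, β = 6·2 + 8 = 20, so (6w + 8)/(w - 2)² = 6/(w - 2) + 20/(w - 2)². Integrate: ∫ α/(w - 2) dw = 6 ln|(w - 2)|; ∫ β/(w - 2)² dw = -20/(w - 2). Sum: 6 ln|(w - 2)| - 20/(w - 2) + C


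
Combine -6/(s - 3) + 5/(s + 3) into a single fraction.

Common denominator (s - 3)(s + 3). Numerator: -6(s + 3) + 5(s - 3) = (-6s - 18) + (5s - 15) = -s - 33
Result: (-s - 33)/[(s - 3)(s + 3)]


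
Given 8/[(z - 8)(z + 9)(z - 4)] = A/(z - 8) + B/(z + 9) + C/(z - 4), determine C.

Cover-up at z = 4: C = 8/[(4 - 8)(4 + 9)] = 8/[(-4)(13)] = -8/52 = -2/13


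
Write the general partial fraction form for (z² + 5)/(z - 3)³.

Repeated linear factor (power 3): α/(z - 3) + β/(z - 3)² + γ/(z - 3)³


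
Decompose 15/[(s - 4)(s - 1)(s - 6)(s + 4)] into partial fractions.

Using Heaviside cover-up: (-5/16)/(s - 4) + (1/5)/(s - 1) + (3/20)/(s - 6) - (3/80)/(s + 4)


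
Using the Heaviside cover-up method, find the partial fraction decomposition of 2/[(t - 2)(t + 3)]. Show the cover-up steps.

Cover (t - 2): set t=2, get A = 2/(2 + 3) = 2/5. Cover (t + 3): set t=-3, get B = 2/(-3 - 2) = -2/5.
Result: (2/5)/(t - 2) - (2/5)/(t + 3)


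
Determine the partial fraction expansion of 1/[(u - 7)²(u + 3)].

Cover-up at u=-3: γ = 1/(-3 - 7)² = 1/100. Cover-up at u=7: β = 1/(7 + 3) = 1/10. Comparing u² coeff: α = -γ = -1/100
Result: (-1/100)/(u - 7) + (1/10)/(u - 7)² + (1/100)/(u + 3)


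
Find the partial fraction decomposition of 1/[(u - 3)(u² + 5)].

Cover-up at u = 3: α = 1/(3² + 5) = 1/14. Then β = -α = -1/14, γ = -α·(0 + 3) = -3/14
Result: (1/14)/(u - 3) - ((1/14)u + 3/14)/(u² + 5)


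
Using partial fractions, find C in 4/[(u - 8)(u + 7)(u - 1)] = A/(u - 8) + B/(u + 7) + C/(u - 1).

Cover-up at u = 1: C = 4/[(1 - 8)(1 + 7)] = 4/[(-7)(8)] = -4/56 = -1/14


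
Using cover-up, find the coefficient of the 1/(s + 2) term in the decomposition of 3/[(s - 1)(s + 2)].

Cover (s + 2), set s=-2: 3/((s - 1) at s=-2) = 3/(-3) = -1


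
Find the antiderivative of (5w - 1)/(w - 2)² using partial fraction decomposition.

Decompose: A = 5, B = 5·2 - 1 = 9, so (5w - 1)/(w - 2)² = 5/(w - 2) + 9/(w - 2)². Integrate: ∫ A/(w - 2) dw = 5 ln|(w - 2)|; ∫ B/(w - 2)² dw = -9/(w - 2). Sum: 5 ln|(w - 2)| - 9/(w - 2) + C


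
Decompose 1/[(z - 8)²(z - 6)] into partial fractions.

Cover-up at z=6: γ = 1/(6 - 8)² = 1/4. Cover-up at z=8: β = 1/(8 - 6) = 1/2. Comparing z² coeff: α = -γ = -1/4
Result: (-1/4)/(z - 8) + (1/2)/(z - 8)² + (1/4)/(z - 6)


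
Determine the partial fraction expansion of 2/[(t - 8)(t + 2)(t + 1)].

Using cover-up method: α = 1/45, β = 1/5, γ = -2/9
Result: (1/45)/(t - 8) + (1/5)/(t + 2) - (2/9)/(t + 1)


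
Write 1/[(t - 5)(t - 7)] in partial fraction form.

1/(t - 5)(t - 7) = P/(t - 5) + Q/(t - 7). P = 1/(5 - 7) = -1/2, Q = 1/(7 - 5) = 1/2
Result: (-1/2)/(t - 5) + (1/2)/(t - 7)


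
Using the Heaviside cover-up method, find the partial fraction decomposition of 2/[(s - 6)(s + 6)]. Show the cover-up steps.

Cover (s - 6): set s=6, get P = 2/(6 + 6) = 1/6. Cover (s + 6): set s=-6, get Q = 2/(-6 - 6) = -1/6.
Result: (1/6)/(s - 6) - (1/6)/(s + 6)


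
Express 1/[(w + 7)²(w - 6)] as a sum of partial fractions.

Cover-up at w=6: R = 1/(6 + 7)² = 1/169. Cover-up at w=-7: Q = 1/(-7 - 6) = -1/13. Comparing w² coeff: P = -R = -1/169
Result: (-1/169)/(w + 7) - (1/13)/(w + 7)² + (1/169)/(w - 6)


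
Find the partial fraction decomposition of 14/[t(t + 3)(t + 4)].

Using cover-up method: α = 7/6, β = -14/3, γ = 7/2
Result: (7/6)/t - (14/3)/(t + 3) + (7/2)/(t + 4)


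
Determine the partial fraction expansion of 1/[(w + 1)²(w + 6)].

Cover-up at w=-6: R = 1/(-6 + 1)² = 1/25. Cover-up at w=-1: Q = 1/(-1 + 6) = 1/5. Comparing w² coeff: P = -R = -1/25
Result: (-1/25)/(w + 1) + (1/5)/(w + 1)² + (1/25)/(w + 6)


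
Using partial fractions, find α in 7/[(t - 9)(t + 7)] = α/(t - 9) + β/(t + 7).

Cover-up at t = 9: α = 7/(9 + 7) = 7/16


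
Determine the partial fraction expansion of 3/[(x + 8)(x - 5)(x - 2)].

Using cover-up method: α = 3/130, β = 1/13, γ = -1/10
Result: (3/130)/(x + 8) + (1/13)/(x - 5) - (1/10)/(x - 2)


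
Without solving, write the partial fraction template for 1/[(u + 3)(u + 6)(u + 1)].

Three distinct linear factors: α/(u + 3) + β/(u + 6) + γ/(u + 1)


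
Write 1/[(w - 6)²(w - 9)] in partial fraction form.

Cover-up at w=9: C = 1/(9 - 6)² = 1/9. Cover-up at w=6: B = 1/(6 - 9) = -1/3. Comparing w² coeff: A = -C = -1/9
Result: (-1/9)/(w - 6) - (1/3)/(w - 6)² + (1/9)/(w - 9)


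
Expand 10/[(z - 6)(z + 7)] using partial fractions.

10/(z - 6)(z + 7) = P/(z - 6) + Q/(z + 7). P = 10/(6 + 7) = 10/13, Q = 10/(-7 - 6) = -10/13
Result: (10/13)/(z - 6) - (10/13)/(z + 7)


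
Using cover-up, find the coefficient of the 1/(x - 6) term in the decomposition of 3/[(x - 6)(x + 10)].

Cover (x - 6), set x=6: 3/((x + 10) at x=6) = 3/(16) = 3/16


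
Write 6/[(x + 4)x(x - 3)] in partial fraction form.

Using cover-up method: α = 3/14, β = -1/2, γ = 2/7
Result: (3/14)/(x + 4) - (1/2)/x + (2/7)/(x - 3)


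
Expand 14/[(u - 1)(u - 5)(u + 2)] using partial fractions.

Using cover-up method: α = -7/6, β = 1/2, γ = 2/3
Result: (-7/6)/(u - 1) + (1/2)/(u - 5) + (2/3)/(u + 2)


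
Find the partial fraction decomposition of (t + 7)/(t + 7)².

(t + 7) = α(t + 7) + β. At t = -7: β = 1·(-7) + 7 = 0. Coeff of t: α = 1
Result: 1/(t + 7)


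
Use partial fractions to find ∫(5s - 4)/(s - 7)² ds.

Decompose: A = 5, B = 5·7 - 4 = 31, so (5s - 4)/(s - 7)² = 5/(s - 7) + 31/(s - 7)². Integrate: ∫ A/(s - 7) ds = 5 ln|(s - 7)|; ∫ B/(s - 7)² ds = -31/(s - 7). Sum: 5 ln|(s - 7)| - 31/(s - 7) + C


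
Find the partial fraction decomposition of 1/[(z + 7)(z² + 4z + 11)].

Cover-up at z = -7: α = 1/((-7)² + 4·(-7) + 11) = 1/32. Then β = -α = -1/32, γ = -α·(4 - 7) = 3/32
Result: (1/32)/(z + 7) - ((1/32)z - 3/32)/(z² + 4z + 11)


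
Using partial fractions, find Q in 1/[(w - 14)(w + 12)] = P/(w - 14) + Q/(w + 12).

Cover-up at w = -12: Q = 1/(-12 - 14) = -1/26


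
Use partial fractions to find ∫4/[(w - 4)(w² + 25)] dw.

Cover-up at w=4: α = 4/(4²+25) = 4/41. Coeff matching: β = -4/41, γ = -16/41. Decomposition: (4/41)/(w - 4) - ((4/41)w + 16/41)/(w² + 25). Integrate: linear → ln, quadratic → (1/2)ln + arctan: (4/41) ln|(w - 4)| - (2/41) ln(w² + 25) - (16/205) arctan(w/5) + C


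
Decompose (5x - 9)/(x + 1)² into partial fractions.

(5x - 9) = A(x + 1) + B. At x = -1: B = 5·(-1) - 9 = -14. Coeff of x: A = 5
Result: 5/(x + 1) - 14/(x + 1)²
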